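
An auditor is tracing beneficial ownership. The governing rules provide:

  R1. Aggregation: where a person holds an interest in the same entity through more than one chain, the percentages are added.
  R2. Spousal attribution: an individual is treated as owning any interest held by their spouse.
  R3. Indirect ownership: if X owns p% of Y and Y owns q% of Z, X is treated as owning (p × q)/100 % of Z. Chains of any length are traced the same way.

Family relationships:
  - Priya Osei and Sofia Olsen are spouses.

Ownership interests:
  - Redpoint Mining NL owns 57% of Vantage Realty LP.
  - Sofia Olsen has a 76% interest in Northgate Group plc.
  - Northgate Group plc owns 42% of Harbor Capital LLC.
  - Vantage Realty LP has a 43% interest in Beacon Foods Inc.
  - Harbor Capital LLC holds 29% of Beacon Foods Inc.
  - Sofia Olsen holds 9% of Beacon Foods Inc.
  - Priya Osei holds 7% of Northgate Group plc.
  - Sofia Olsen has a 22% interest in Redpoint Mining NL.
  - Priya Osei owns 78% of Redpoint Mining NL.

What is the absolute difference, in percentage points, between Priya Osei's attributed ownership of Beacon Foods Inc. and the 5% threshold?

By spousal attribution (R2), Priya Osei is treated as also owning Sofia Olsen's interest in Northgate Group plc, giving 7% + 76% = 83%.
By spousal attribution (R2), Priya Osei is treated as also owning Sofia Olsen's interest in Redpoint Mining NL, giving 78% + 22% = 100%.
By spousal attribution (R2), Priya Osei is treated as owning Sofia Olsen's 9% interest in Beacon Foods Inc.
Chain via Northgate Group plc → Harbor Capital LLC (R3): 83% × 42% × 29% = 10.1094% of Beacon Foods Inc.
Chain via Redpoint Mining NL → Vantage Realty LP (R3): 100% × 57% × 43% = 24.51% of Beacon Foods Inc.
Direct interest in Beacon Foods Inc: 9%.
Aggregating (R1): 10.1094% + 24.51% + 9% = 43.6194%.
43.6194% exceeds the 5% threshold by 38.6194 percentage points.

38.6194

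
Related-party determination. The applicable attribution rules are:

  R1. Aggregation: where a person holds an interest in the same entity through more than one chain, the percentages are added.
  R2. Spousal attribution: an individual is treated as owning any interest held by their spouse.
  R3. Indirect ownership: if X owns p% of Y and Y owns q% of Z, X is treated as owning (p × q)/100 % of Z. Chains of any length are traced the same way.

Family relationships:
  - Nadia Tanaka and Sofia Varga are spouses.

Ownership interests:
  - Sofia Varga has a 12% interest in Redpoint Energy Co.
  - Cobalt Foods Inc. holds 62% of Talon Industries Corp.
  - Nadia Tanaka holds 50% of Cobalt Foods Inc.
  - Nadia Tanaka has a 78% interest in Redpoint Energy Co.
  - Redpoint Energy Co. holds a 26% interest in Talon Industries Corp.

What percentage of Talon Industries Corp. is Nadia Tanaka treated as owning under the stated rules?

54.4%

By spousal attribution (R2), Nadia Tanaka is treated as also owning Sofia Varga's interest in Redpoint Energy Co, giving 78% + 12% = 90%.
Chain via Cobalt Foods Inc. (R3): 50% × 62% = 31% of Talon Industries Corp.
Chain via Redpoint Energy Co. (R3): 90% × 26% = 23.4% of Talon Industries Corp.
Aggregating (R1): 31% + 23.4% = 54.4%.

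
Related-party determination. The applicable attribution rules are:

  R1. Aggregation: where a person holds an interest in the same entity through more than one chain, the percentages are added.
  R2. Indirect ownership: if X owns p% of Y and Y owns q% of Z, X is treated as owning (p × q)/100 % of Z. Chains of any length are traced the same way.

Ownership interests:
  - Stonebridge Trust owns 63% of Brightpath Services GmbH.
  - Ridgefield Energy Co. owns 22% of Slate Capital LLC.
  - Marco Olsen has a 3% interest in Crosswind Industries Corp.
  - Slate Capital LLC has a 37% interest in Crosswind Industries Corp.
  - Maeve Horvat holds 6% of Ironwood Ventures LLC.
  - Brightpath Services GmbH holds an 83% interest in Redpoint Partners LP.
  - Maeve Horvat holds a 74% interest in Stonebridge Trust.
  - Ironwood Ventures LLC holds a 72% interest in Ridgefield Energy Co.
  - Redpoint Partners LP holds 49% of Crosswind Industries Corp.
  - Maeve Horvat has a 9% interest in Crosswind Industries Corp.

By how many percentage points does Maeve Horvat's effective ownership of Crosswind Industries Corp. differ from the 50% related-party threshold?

Chain via Ironwood Ventures LLC → Ridgefield Energy Co. → Slate Capital LLC (R2): 6% × 72% × 22% × 37% = 0.351648% of Crosswind Industries Corp.
Chain via Stonebridge Trust → Brightpath Services GmbH → Redpoint Partners LP (R2): 74% × 63% × 83% × 49% = 18.960354% of Crosswind Industries Corp.
Direct interest in Crosswind Industries Corp: 9%.
Aggregating (R1): 0.351648% + 18.960354% + 9% = 28.312002%.
28.312002% falls short of the 50% threshold by 21.687998 percentage points.

21.687998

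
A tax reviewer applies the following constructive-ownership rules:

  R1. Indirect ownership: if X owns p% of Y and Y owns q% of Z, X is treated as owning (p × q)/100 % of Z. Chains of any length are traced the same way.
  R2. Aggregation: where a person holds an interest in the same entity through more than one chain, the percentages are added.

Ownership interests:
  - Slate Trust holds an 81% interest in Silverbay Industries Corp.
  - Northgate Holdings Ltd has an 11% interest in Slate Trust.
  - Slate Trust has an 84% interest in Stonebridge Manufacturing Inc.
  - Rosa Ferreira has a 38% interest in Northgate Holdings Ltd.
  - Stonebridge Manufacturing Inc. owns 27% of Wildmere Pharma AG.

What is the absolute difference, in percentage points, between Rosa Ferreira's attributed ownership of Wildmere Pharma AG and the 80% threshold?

Chain via Northgate Holdings Ltd → Slate Trust → Stonebridge Manufacturing Inc. (R1): 38% × 11% × 84% × 27% = 0.948024% of Wildmere Pharma AG.
0.948024% falls short of the 80% threshold by 79.051976 percentage points.

79.051976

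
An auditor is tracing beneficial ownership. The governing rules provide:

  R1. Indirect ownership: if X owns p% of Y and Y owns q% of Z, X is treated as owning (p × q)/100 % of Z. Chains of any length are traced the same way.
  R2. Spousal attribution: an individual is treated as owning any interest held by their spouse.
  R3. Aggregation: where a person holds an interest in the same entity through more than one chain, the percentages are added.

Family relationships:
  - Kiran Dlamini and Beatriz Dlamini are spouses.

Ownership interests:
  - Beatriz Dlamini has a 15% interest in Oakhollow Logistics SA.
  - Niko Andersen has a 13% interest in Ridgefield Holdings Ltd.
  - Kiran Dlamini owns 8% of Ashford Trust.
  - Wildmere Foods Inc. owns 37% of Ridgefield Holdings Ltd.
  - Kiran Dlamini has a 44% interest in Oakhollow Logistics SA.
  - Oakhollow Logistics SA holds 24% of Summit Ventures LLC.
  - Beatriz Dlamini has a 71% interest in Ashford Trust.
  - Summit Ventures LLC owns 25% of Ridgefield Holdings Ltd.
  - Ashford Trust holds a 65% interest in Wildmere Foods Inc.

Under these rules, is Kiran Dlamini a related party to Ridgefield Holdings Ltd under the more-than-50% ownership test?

No

By spousal attribution (R2), Kiran Dlamini is treated as also owning Beatriz Dlamini's interest in Oakhollow Logistics SA, giving 44% + 15% = 59%.
By spousal attribution (R2), Kiran Dlamini is treated as also owning Beatriz Dlamini's interest in Ashford Trust, giving 8% + 71% = 79%.
Chain via Oakhollow Logistics SA → Summit Ventures LLC (R1): 59% × 24% × 25% = 3.54% of Ridgefield Holdings Ltd.
Chain via Ashford Trust → Wildmere Foods Inc. (R1): 79% × 65% × 37% = 18.9995% of Ridgefield Holdings Ltd.
Aggregating (R3): 3.54% + 18.9995% = 22.5395%.
22.5395% does not exceed the 50% threshold, so Kiran is not a related party to Ridgefield Holdings Ltd.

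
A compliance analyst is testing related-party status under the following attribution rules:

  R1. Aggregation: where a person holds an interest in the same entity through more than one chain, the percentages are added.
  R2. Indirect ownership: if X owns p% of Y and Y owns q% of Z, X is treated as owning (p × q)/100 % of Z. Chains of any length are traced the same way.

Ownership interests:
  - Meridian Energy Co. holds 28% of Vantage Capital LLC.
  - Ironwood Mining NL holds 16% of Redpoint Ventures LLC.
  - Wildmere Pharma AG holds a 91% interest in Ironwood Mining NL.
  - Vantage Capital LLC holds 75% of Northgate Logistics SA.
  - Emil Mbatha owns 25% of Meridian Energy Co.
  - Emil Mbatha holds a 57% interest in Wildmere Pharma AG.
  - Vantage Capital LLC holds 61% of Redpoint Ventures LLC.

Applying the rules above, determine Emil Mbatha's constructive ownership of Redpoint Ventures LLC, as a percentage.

Chain via Wildmere Pharma AG → Ironwood Mining NL (R2): 57% × 91% × 16% = 8.2992% of Redpoint Ventures LLC.
Chain via Meridian Energy Co. → Vantage Capital LLC (R2): 25% × 28% × 61% = 4.27% of Redpoint Ventures LLC.
Aggregating (R1): 8.2992% + 4.27% = 12.5692%.

12.5692%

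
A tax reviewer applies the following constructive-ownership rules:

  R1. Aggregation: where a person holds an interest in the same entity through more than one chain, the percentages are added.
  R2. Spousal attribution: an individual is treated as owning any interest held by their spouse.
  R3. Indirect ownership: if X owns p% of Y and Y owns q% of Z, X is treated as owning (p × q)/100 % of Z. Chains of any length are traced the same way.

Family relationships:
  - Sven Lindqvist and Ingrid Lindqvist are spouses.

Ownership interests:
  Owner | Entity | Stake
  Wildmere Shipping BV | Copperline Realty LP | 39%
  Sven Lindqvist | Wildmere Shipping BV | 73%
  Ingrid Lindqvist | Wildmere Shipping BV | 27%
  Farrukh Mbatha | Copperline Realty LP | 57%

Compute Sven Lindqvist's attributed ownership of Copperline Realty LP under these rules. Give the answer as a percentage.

39%

By spousal attribution (R2), Sven Lindqvist is treated as also owning Ingrid Lindqvist's interest in Wildmere Shipping BV, giving 73% + 27% = 100%.
Chain via Wildmere Shipping BV (R3): 100% × 39% = 39% of Copperline Realty LP.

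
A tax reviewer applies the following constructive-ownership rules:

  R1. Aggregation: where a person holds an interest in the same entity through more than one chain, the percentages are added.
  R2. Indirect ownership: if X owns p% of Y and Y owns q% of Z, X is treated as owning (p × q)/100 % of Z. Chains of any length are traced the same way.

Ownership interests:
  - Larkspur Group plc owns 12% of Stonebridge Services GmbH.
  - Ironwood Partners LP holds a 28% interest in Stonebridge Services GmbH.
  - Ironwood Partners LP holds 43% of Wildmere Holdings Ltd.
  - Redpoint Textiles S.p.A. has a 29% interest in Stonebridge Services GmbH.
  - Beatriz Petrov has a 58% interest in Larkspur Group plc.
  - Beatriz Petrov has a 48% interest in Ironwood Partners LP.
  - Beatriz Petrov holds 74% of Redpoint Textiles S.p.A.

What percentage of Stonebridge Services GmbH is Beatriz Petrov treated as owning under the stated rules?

Chain via Redpoint Textiles S.p.A. (R2): 74% × 29% = 21.46% of Stonebridge Services GmbH.
Chain via Ironwood Partners LP (R2): 48% × 28% = 13.44% of Stonebridge Services GmbH.
Chain via Larkspur Group plc (R2): 58% × 12% = 6.96% of Stonebridge Services GmbH.
Aggregating (R1): 21.46% + 13.44% + 6.96% = 41.86%.

41.86%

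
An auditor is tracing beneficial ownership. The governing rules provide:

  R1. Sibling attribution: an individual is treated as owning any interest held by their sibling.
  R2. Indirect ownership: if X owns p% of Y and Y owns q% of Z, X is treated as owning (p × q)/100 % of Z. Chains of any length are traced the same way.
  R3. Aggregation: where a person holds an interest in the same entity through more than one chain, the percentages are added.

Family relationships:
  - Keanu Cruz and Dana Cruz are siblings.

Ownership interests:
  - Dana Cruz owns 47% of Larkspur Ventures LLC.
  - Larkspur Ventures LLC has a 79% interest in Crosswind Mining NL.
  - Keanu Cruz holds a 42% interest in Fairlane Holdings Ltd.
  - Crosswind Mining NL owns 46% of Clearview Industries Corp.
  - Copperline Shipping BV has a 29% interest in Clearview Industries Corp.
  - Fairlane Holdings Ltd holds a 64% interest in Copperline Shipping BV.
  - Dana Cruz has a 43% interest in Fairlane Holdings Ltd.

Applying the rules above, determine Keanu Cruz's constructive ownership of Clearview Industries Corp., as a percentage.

32.8558%

By sibling attribution (R1), Keanu Cruz is treated as also owning Dana Cruz's interest in Fairlane Holdings Ltd, giving 42% + 43% = 85%.
By sibling attribution (R1), Keanu Cruz is treated as owning Dana Cruz's 47% interest in Larkspur Ventures LLC.
Chain via Fairlane Holdings Ltd → Copperline Shipping BV (R2): 85% × 64% × 29% = 15.776% of Clearview Industries Corp.
Chain via Larkspur Ventures LLC → Crosswind Mining NL (R2): 47% × 79% × 46% = 17.0798% of Clearview Industries Corp.
Aggregating (R3): 15.776% + 17.0798% = 32.8558%.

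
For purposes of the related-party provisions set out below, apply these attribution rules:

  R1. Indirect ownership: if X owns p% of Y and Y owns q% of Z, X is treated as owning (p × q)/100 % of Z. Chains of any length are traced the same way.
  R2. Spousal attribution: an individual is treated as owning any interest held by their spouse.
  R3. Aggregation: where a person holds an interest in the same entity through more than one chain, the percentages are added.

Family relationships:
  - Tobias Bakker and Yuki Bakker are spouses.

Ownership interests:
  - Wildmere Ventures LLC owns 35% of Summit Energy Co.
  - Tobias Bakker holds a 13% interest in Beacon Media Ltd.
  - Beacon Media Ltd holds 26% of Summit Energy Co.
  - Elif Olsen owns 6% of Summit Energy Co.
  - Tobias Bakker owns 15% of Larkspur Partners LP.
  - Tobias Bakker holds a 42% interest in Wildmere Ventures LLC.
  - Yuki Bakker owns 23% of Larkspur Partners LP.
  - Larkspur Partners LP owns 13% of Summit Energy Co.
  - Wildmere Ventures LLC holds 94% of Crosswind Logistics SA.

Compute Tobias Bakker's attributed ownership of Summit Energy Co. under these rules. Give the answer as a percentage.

23.02%

By spousal attribution (R2), Tobias Bakker is treated as also owning Yuki Bakker's interest in Larkspur Partners LP, giving 15% + 23% = 38%.
Chain via Larkspur Partners LP (R1): 38% × 13% = 4.94% of Summit Energy Co.
Chain via Wildmere Ventures LLC (R1): 42% × 35% = 14.7% of Summit Energy Co.
Chain via Beacon Media Ltd (R1): 13% × 26% = 3.38% of Summit Energy Co.
Aggregating (R3): 4.94% + 14.7% + 3.38% = 23.02%.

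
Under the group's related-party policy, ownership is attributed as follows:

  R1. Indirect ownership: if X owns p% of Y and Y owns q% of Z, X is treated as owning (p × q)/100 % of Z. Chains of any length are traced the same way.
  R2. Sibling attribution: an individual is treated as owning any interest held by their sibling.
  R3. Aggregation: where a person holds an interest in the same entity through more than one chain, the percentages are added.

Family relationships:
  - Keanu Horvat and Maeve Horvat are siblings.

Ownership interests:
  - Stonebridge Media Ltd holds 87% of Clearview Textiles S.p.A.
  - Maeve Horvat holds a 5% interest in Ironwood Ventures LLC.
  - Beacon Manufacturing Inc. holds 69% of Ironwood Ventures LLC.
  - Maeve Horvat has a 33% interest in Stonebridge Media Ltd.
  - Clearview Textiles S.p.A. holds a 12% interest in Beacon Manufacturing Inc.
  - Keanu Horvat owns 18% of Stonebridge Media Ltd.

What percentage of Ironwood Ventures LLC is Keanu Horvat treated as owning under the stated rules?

By sibling attribution (R2), Keanu Horvat is treated as also owning Maeve Horvat's interest in Stonebridge Media Ltd, giving 18% + 33% = 51%.
By sibling attribution (R2), Keanu Horvat is treated as owning Maeve Horvat's 5% interest in Ironwood Ventures LLC.
Chain via Stonebridge Media Ltd → Clearview Textiles S.p.A. → Beacon Manufacturing Inc. (R1): 51% × 87% × 12% × 69% = 3.673836% of Ironwood Ventures LLC.
Direct interest in Ironwood Ventures LLC: 5%.
Aggregating (R3): 3.673836% + 5% = 8.673836%.

8.673836%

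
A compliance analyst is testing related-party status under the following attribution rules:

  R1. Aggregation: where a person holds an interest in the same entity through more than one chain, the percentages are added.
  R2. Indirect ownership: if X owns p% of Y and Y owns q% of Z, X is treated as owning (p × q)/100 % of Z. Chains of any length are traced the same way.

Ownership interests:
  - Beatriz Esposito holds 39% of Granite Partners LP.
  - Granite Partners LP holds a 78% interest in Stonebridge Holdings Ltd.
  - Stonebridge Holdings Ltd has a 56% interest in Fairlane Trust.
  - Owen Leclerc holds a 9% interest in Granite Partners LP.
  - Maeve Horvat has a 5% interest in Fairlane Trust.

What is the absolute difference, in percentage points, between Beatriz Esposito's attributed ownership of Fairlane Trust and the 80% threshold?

Chain via Granite Partners LP → Stonebridge Holdings Ltd (R2): 39% × 78% × 56% = 17.0352% of Fairlane Trust.
17.0352% falls short of the 80% threshold by 62.9648 percentage points.

62.9648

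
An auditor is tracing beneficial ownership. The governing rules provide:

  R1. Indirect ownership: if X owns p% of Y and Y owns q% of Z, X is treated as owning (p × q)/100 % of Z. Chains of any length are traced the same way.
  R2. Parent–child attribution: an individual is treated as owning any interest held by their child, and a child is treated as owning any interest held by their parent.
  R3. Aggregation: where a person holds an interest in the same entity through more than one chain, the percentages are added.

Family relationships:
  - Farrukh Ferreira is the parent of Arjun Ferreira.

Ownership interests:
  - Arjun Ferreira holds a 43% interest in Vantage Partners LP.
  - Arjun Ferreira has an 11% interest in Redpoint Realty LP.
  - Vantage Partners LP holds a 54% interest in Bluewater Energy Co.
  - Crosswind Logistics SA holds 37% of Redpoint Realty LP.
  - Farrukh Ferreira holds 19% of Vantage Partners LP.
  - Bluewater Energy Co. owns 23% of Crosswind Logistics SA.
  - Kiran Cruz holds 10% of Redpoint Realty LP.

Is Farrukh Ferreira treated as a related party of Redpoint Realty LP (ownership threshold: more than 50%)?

No

By parent–child attribution (R2), Farrukh Ferreira is treated as also owning Arjun Ferreira's interest in Vantage Partners LP, giving 19% + 43% = 62%.
By parent–child attribution (R2), Farrukh Ferreira is treated as owning Arjun Ferreira's 11% interest in Redpoint Realty LP.
Chain via Vantage Partners LP → Bluewater Energy Co. → Crosswind Logistics SA (R1): 62% × 54% × 23% × 37% = 2.849148% of Redpoint Realty LP.
Direct interest in Redpoint Realty LP: 11%.
Aggregating (R3): 2.849148% + 11% = 13.849148%.
13.849148% does not exceed the 50% threshold, so Farrukh is not a related party to Redpoint Realty LP.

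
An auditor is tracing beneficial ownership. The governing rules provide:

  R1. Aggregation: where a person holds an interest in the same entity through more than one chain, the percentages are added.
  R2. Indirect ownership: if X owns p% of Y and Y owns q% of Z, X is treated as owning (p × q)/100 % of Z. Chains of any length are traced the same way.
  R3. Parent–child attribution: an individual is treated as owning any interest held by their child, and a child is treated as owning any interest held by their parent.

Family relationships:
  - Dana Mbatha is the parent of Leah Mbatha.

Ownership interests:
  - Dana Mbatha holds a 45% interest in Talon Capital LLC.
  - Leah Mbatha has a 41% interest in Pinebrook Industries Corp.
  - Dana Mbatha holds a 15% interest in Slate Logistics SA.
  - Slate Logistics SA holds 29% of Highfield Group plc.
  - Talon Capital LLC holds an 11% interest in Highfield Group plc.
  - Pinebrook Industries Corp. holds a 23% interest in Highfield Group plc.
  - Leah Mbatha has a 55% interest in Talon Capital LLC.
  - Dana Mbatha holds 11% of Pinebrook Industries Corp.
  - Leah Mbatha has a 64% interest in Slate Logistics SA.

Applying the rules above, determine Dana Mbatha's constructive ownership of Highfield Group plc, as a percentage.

By parent–child attribution (R3), Dana Mbatha is treated as also owning Leah Mbatha's interest in Pinebrook Industries Corp, giving 11% + 41% = 52%.
By parent–child attribution (R3), Dana Mbatha is treated as also owning Leah Mbatha's interest in Slate Logistics SA, giving 15% + 64% = 79%.
By parent–child attribution (R3), Dana Mbatha is treated as also owning Leah Mbatha's interest in Talon Capital LLC, giving 45% + 55% = 100%.
Chain via Pinebrook Industries Corp. (R2): 52% × 23% = 11.96% of Highfield Group plc.
Chain via Slate Logistics SA (R2): 79% × 29% = 22.91% of Highfield Group plc.
Chain via Talon Capital LLC (R2): 100% × 11% = 11% of Highfield Group plc.
Aggregating (R1): 11.96% + 22.91% + 11% = 45.87%.

45.87%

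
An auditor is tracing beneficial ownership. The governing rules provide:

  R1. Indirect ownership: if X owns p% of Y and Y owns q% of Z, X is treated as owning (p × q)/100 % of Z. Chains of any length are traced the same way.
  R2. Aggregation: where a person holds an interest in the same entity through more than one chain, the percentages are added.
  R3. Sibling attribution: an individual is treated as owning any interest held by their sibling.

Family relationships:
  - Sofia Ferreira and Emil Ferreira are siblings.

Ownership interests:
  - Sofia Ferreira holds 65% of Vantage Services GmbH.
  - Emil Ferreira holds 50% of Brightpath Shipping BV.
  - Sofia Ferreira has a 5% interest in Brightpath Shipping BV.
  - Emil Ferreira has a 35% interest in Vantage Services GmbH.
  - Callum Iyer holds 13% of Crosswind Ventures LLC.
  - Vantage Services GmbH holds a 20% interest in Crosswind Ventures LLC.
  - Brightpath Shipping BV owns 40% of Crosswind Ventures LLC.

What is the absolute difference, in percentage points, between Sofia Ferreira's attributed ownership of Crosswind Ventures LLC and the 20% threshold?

22

By sibling attribution (R3), Sofia Ferreira is treated as also owning Emil Ferreira's interest in Vantage Services GmbH, giving 65% + 35% = 100%.
By sibling attribution (R3), Sofia Ferreira is treated as also owning Emil Ferreira's interest in Brightpath Shipping BV, giving 5% + 50% = 55%.
Chain via Vantage Services GmbH (R1): 100% × 20% = 20% of Crosswind Ventures LLC.
Chain via Brightpath Shipping BV (R1): 55% × 40% = 22% of Crosswind Ventures LLC.
Aggregating (R2): 20% + 22% = 42%.
42% exceeds the 20% threshold by 22 percentage points.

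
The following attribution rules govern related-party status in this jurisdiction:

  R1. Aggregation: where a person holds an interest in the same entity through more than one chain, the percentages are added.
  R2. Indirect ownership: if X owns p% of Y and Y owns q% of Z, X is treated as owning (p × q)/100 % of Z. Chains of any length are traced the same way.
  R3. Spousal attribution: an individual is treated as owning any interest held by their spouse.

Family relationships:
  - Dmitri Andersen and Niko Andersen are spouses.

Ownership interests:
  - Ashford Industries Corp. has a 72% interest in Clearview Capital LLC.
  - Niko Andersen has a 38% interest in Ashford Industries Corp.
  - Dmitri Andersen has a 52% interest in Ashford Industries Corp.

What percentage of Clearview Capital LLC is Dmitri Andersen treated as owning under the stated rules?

By spousal attribution (R3), Dmitri Andersen is treated as also owning Niko Andersen's interest in Ashford Industries Corp, giving 52% + 38% = 90%.
Chain via Ashford Industries Corp. (R2): 90% × 72% = 64.8% of Clearview Capital LLC.

64.8%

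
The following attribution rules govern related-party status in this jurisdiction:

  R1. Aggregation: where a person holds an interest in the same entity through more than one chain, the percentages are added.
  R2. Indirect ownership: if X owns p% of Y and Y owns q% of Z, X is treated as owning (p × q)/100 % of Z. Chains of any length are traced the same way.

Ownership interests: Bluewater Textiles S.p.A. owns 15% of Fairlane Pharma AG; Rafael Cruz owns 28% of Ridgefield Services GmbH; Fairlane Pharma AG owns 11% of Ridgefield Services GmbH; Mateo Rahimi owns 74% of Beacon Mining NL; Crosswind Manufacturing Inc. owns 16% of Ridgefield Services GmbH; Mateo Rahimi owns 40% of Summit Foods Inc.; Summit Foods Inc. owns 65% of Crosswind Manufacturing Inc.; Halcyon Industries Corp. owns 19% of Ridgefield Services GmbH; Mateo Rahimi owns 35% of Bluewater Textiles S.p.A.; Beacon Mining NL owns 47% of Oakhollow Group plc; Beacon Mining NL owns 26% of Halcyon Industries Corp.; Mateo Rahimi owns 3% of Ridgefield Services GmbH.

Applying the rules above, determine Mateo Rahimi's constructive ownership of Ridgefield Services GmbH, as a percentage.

Chain via Beacon Mining NL → Halcyon Industries Corp. (R2): 74% × 26% × 19% = 3.6556% of Ridgefield Services GmbH.
Chain via Bluewater Textiles S.p.A. → Fairlane Pharma AG (R2): 35% × 15% × 11% = 0.5775% of Ridgefield Services GmbH.
Chain via Summit Foods Inc. → Crosswind Manufacturing Inc. (R2): 40% × 65% × 16% = 4.16% of Ridgefield Services GmbH.
Direct interest in Ridgefield Services GmbH: 3%.
Aggregating (R1): 3.6556% + 0.5775% + 4.16% + 3% = 11.3931%.

11.3931%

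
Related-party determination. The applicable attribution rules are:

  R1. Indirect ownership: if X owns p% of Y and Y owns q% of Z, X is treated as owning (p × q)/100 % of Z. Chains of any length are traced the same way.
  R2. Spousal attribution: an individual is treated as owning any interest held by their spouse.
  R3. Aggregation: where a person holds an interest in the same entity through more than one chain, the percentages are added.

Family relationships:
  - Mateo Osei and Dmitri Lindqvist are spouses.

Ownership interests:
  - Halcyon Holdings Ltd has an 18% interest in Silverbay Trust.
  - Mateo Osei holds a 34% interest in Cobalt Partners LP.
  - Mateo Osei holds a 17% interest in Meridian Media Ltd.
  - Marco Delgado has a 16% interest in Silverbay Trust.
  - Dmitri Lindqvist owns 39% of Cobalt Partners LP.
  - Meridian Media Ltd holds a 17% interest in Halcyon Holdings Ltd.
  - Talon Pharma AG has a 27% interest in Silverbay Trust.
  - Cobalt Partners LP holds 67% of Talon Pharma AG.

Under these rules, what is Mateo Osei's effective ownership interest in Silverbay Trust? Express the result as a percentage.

By spousal attribution (R2), Mateo Osei is treated as also owning Dmitri Lindqvist's interest in Cobalt Partners LP, giving 34% + 39% = 73%.
Chain via Meridian Media Ltd → Halcyon Holdings Ltd (R1): 17% × 17% × 18% = 0.5202% of Silverbay Trust.
Chain via Cobalt Partners LP → Talon Pharma AG (R1): 73% × 67% × 27% = 13.2057% of Silverbay Trust.
Aggregating (R3): 0.5202% + 13.2057% = 13.7259%.

13.7259%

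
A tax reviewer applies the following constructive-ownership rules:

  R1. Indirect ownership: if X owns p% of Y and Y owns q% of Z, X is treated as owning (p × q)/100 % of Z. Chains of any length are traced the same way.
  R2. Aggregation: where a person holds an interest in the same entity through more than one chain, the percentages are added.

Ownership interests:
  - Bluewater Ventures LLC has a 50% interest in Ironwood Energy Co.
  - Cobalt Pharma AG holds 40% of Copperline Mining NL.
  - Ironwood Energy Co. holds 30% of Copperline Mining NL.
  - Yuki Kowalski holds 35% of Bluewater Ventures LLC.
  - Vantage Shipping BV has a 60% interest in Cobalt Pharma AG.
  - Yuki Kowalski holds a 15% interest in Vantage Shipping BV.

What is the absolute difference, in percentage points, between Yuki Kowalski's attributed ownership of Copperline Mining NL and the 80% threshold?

Chain via Vantage Shipping BV → Cobalt Pharma AG (R1): 15% × 60% × 40% = 3.6% of Copperline Mining NL.
Chain via Bluewater Ventures LLC → Ironwood Energy Co. (R1): 35% × 50% × 30% = 5.25% of Copperline Mining NL.
Aggregating (R2): 3.6% + 5.25% = 8.85%.
8.85% falls short of the 80% threshold by 71.15 percentage points.

71.15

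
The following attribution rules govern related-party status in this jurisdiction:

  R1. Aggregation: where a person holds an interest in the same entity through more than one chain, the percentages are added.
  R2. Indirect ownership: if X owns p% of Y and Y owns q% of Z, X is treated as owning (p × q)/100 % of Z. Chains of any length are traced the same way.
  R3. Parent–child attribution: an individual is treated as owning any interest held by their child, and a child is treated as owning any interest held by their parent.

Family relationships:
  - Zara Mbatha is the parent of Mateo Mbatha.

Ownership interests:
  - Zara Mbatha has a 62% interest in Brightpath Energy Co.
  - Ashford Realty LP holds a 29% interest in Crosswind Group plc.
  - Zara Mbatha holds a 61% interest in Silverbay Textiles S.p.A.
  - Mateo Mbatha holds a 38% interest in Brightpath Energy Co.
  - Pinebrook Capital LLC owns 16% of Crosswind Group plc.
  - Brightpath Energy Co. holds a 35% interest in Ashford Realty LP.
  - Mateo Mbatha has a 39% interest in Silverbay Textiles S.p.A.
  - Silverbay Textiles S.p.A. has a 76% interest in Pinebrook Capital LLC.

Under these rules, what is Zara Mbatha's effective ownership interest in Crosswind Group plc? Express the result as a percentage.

By parent–child attribution (R3), Zara Mbatha is treated as also owning Mateo Mbatha's interest in Brightpath Energy Co, giving 62% + 38% = 100%.
By parent–child attribution (R3), Zara Mbatha is treated as also owning Mateo Mbatha's interest in Silverbay Textiles S.p.A, giving 61% + 39% = 100%.
Chain via Brightpath Energy Co. → Ashford Realty LP (R2): 100% × 35% × 29% = 10.15% of Crosswind Group plc.
Chain via Silverbay Textiles S.p.A. → Pinebrook Capital LLC (R2): 100% × 76% × 16% = 12.16% of Crosswind Group plc.
Aggregating (R1): 10.15% + 12.16% = 22.31%.

22.31%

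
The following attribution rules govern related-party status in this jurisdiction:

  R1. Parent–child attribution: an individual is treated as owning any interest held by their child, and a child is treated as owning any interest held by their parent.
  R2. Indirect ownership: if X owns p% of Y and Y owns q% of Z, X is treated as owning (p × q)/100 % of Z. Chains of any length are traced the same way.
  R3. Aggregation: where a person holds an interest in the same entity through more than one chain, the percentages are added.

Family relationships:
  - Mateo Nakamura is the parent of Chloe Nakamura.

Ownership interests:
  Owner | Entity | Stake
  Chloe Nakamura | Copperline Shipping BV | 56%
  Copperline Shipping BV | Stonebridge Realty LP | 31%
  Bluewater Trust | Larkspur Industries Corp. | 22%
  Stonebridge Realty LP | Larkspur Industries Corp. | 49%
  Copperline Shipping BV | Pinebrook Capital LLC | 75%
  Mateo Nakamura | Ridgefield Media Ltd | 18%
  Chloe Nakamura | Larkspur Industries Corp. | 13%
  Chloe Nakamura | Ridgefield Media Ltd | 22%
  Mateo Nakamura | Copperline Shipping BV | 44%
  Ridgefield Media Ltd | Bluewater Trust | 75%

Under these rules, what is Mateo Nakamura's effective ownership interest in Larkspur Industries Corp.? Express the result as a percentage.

34.79%

By parent–child attribution (R1), Mateo Nakamura is treated as also owning Chloe Nakamura's interest in Ridgefield Media Ltd, giving 18% + 22% = 40%.
By parent–child attribution (R1), Mateo Nakamura is treated as also owning Chloe Nakamura's interest in Copperline Shipping BV, giving 44% + 56% = 100%.
By parent–child attribution (R1), Mateo Nakamura is treated as owning Chloe Nakamura's 13% interest in Larkspur Industries Corp.
Chain via Ridgefield Media Ltd → Bluewater Trust (R2): 40% × 75% × 22% = 6.6% of Larkspur Industries Corp.
Chain via Copperline Shipping BV → Stonebridge Realty LP (R2): 100% × 31% × 49% = 15.19% of Larkspur Industries Corp.
Direct interest in Larkspur Industries Corp: 13%.
Aggregating (R3): 6.6% + 15.19% + 13% = 34.79%.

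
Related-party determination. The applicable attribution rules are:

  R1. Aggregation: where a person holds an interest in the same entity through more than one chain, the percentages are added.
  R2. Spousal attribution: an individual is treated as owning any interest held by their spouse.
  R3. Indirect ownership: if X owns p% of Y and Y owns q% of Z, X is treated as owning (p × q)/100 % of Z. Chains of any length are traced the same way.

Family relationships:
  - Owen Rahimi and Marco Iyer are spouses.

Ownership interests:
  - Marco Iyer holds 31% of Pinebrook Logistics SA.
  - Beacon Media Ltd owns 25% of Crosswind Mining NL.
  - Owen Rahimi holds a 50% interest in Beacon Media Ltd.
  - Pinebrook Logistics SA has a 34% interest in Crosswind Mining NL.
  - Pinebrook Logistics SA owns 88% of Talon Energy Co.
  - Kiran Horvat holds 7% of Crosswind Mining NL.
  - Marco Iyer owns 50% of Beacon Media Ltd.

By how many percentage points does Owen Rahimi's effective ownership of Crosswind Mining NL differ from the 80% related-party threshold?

By spousal attribution (R2), Owen Rahimi is treated as also owning Marco Iyer's interest in Beacon Media Ltd, giving 50% + 50% = 100%.
By spousal attribution (R2), Owen Rahimi is treated as owning Marco Iyer's 31% interest in Pinebrook Logistics SA.
Chain via Beacon Media Ltd (R3): 100% × 25% = 25% of Crosswind Mining NL.
Chain via Pinebrook Logistics SA (R3): 31% × 34% = 10.54% of Crosswind Mining NL.
Aggregating (R1): 25% + 10.54% = 35.54%.
35.54% falls short of the 80% threshold by 44.46 percentage points.

44.46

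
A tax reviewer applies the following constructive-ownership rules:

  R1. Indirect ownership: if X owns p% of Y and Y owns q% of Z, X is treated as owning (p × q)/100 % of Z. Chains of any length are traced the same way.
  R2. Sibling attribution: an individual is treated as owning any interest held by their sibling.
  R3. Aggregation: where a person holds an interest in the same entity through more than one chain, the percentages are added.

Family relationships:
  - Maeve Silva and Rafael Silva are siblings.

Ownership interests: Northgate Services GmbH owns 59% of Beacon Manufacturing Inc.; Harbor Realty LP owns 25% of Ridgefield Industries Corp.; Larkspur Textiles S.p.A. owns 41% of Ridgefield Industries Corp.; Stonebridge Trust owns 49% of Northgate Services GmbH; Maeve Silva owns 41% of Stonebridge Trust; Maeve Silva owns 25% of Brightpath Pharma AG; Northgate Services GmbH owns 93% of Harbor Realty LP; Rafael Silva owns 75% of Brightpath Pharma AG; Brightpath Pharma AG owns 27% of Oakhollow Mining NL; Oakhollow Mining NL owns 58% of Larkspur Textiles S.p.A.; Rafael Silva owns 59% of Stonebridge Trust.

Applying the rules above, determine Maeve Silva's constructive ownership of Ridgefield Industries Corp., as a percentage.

17.8131%

By sibling attribution (R2), Maeve Silva is treated as also owning Rafael Silva's interest in Stonebridge Trust, giving 41% + 59% = 100%.
By sibling attribution (R2), Maeve Silva is treated as also owning Rafael Silva's interest in Brightpath Pharma AG, giving 25% + 75% = 100%.
Chain via Stonebridge Trust → Northgate Services GmbH → Harbor Realty LP (R1): 100% × 49% × 93% × 25% = 11.3925% of Ridgefield Industries Corp.
Chain via Brightpath Pharma AG → Oakhollow Mining NL → Larkspur Textiles S.p.A. (R1): 100% × 27% × 58% × 41% = 6.4206% of Ridgefield Industries Corp.
Aggregating (R3): 11.3925% + 6.4206% = 17.8131%.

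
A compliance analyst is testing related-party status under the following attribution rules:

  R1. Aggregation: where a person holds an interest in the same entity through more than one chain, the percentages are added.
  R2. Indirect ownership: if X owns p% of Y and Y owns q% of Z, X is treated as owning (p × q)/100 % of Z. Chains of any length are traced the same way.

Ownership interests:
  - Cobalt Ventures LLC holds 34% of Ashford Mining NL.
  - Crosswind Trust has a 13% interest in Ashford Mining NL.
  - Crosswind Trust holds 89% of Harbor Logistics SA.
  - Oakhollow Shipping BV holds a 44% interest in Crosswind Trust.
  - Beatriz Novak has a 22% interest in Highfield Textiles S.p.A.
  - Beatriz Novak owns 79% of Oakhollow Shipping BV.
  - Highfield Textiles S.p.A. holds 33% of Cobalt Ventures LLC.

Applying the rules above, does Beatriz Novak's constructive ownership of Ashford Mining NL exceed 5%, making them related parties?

Yes

Chain via Oakhollow Shipping BV → Crosswind Trust (R2): 79% × 44% × 13% = 4.5188% of Ashford Mining NL.
Chain via Highfield Textiles S.p.A. → Cobalt Ventures LLC (R2): 22% × 33% × 34% = 2.4684% of Ashford Mining NL.
Aggregating (R1): 4.5188% + 2.4684% = 6.9872%.
6.9872% exceeds the 5% threshold, so Beatriz is a related party to Ashford Mining NL.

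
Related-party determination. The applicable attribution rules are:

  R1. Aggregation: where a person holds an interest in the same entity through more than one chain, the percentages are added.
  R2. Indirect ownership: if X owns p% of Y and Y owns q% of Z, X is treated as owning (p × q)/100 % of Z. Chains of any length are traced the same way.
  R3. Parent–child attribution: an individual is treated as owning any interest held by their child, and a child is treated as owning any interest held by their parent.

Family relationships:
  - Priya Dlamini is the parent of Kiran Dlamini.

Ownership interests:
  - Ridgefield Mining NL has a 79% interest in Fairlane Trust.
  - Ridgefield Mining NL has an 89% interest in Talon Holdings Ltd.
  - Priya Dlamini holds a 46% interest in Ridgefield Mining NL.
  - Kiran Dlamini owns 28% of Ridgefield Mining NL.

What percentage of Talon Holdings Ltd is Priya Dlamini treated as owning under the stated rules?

By parent–child attribution (R3), Priya Dlamini is treated as also owning Kiran Dlamini's interest in Ridgefield Mining NL, giving 46% + 28% = 74%.
Chain via Ridgefield Mining NL (R2): 74% × 89% = 65.86% of Talon Holdings Ltd.

65.86%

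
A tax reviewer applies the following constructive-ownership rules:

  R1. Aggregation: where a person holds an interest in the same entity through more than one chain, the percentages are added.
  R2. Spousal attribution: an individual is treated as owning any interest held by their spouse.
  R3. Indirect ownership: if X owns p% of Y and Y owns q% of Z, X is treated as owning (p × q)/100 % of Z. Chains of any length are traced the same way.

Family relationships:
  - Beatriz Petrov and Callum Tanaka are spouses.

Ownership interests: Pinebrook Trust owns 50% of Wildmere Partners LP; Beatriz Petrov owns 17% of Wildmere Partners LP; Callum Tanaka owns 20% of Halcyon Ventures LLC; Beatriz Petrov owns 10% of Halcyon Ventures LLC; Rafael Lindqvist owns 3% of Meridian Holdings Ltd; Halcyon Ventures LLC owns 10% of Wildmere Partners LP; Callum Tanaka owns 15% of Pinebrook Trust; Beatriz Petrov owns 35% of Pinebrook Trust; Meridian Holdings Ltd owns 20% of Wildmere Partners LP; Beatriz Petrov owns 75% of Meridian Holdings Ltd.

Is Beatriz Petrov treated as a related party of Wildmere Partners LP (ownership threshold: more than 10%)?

By spousal attribution (R2), Beatriz Petrov is treated as also owning Callum Tanaka's interest in Halcyon Ventures LLC, giving 10% + 20% = 30%.
By spousal attribution (R2), Beatriz Petrov is treated as also owning Callum Tanaka's interest in Pinebrook Trust, giving 35% + 15% = 50%.
Chain via Halcyon Ventures LLC (R3): 30% × 10% = 3% of Wildmere Partners LP.
Chain via Pinebrook Trust (R3): 50% × 50% = 25% of Wildmere Partners LP.
Chain via Meridian Holdings Ltd (R3): 75% × 20% = 15% of Wildmere Partners LP.
Direct interest in Wildmere Partners LP: 17%.
Aggregating (R1): 3% + 25% + 15% + 17% = 60%.
60% exceeds the 10% threshold, so Beatriz is a related party to Wildmere Partners LP.

Yes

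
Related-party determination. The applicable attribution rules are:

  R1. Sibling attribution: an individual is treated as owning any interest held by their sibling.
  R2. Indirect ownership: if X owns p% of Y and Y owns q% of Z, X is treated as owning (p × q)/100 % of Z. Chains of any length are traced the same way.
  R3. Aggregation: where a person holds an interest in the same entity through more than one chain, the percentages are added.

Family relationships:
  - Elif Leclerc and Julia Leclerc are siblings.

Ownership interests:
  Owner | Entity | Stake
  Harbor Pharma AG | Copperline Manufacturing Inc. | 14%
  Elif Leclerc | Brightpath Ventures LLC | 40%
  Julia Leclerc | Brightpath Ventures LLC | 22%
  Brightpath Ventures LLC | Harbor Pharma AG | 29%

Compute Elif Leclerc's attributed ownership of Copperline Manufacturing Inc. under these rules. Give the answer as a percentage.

2.5172%

By sibling attribution (R1), Elif Leclerc is treated as also owning Julia Leclerc's interest in Brightpath Ventures LLC, giving 40% + 22% = 62%.
Chain via Brightpath Ventures LLC → Harbor Pharma AG (R2): 62% × 29% × 14% = 2.5172% of Copperline Manufacturing Inc.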